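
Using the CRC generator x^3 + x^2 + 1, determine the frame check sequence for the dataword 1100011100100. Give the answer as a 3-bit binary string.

Append 3 zeros: 1100011100100000. Divide by 1101 (XOR where the leading bit is 1):
  pos 0: 1100 XOR 1101 = 0001
  pos 3: 1011 XOR 1101 = 0110
  pos 4: 1101 XOR 1101 = 0000
  pos 10: 1000 XOR 1101 = 0101
  pos 11: 1010 XOR 1101 = 0111
  pos 12: 1110 XOR 1101 = 0011
Remainder (last 3 bits) = 011. This is the CRC / FCS.

011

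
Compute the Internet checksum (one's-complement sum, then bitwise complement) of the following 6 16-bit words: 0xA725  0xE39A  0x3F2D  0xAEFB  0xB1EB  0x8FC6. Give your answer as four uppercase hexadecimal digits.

4564

One's-complement addition (fold any carry out of bit 15 back into bit 0):
  0xA725 + 0xE39A = 0x18ABF → wrap carry → 0x8AC0
  0x8AC0 + 0x3F2D = 0x0C9ED
  0xC9ED + 0xAEFB = 0x178E8 → wrap carry → 0x78E9
  0x78E9 + 0xB1EB = 0x12AD4 → wrap carry → 0x2AD5
  0x2AD5 + 0x8FC6 = 0x0BA9B
One's-complement sum = 0xBA9B.
Checksum = ~0xBA9B & 0xFFFF = 0x4564.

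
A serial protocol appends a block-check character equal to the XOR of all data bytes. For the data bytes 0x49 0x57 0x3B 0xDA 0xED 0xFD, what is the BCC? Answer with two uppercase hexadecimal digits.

EF

XOR the bytes together:
  start with 0x49
  0x49 ⊕ 0x57 = 0x1E
  0x1E ⊕ 0x3B = 0x25
  0x25 ⊕ 0xDA = 0xFF
  0xFF ⊕ 0xED = 0x12
  0x12 ⊕ 0xFD = 0xEF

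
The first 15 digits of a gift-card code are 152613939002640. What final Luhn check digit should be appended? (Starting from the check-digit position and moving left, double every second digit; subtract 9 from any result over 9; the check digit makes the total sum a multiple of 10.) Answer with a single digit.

Partial digits right→left: 0 4 6 2 0 0 9 3 9 3 1 6 2 5 1
Double every second digit counting from the check-digit position (so the 1st, 3rd, 5th, ... of the partial from the right).
  doubled (with −9 where >9): 0 3 0 9 9 2 4 2 → sum 29
  kept as-is: 4 2 0 3 3 6 5 → sum 23
Total = 29 + 23 = 52.
Check digit = (10 − (52 mod 10)) mod 10 = 8.

8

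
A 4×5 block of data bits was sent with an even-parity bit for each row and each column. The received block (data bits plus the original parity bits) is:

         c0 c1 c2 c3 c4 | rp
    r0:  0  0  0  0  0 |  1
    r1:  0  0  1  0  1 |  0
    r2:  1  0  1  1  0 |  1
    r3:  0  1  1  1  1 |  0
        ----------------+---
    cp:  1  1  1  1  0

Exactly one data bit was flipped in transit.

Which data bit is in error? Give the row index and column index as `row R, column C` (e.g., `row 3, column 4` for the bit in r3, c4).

row 0, column 3

Recompute each row's even parity and compare to rp:
  r0: data parity 0, sent rp 1 → mismatch
  r1: data parity 0, sent rp 0 → ok
  r2: data parity 1, sent rp 1 → ok
  r3: data parity 0, sent rp 0 → ok
Recompute each column's even parity and compare to cp:
  c0: data parity 1, sent cp 1 → ok
  c1: data parity 1, sent cp 1 → ok
  c2: data parity 1, sent cp 1 → ok
  c3: data parity 0, sent cp 1 → mismatch
  c4: data parity 0, sent cp 0 → ok
Exactly one row (r0) and one column (c3) fail → the flipped bit is at their intersection.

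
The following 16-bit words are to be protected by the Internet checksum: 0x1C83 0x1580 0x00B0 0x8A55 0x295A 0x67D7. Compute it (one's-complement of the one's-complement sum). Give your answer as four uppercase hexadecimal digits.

One's-complement addition (fold any carry out of bit 15 back into bit 0):
  0x1C83 + 0x1580 = 0x03203
  0x3203 + 0x00B0 = 0x032B3
  0x32B3 + 0x8A55 = 0x0BD08
  0xBD08 + 0x295A = 0x0E662
  0xE662 + 0x67D7 = 0x14E39 → wrap carry → 0x4E3A
One's-complement sum = 0x4E3A.
Checksum = ~0x4E3A & 0xFFFF = 0xB1C5.

B1C5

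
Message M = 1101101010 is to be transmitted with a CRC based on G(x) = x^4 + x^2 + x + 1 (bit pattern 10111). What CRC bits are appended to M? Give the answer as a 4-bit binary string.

Append 4 zeros: 11011010100000. Divide by 10111 (XOR where the leading bit is 1):
  pos 0: 11011 XOR 10111 = 01100
  pos 1: 11000 XOR 10111 = 01111
  pos 2: 11111 XOR 10111 = 01000
  pos 3: 10000 XOR 10111 = 00111
  pos 5: 11110 XOR 10111 = 01001
  pos 6: 10010 XOR 10111 = 00101
  pos 8: 10100 XOR 10111 = 00011
Remainder (last 4 bits) = 0110. This is the CRC / FCS.

0110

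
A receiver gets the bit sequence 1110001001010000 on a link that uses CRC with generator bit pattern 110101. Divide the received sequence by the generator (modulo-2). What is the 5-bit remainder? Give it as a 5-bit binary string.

00000

Modulo-2 division of 1110001001010000 by 110101:
  pos 0: 111000 XOR 110101 = 001101
  pos 2: 110110 XOR 110101 = 000011
  pos 6: 110101 XOR 110101 = 000000
Remainder = 00000 (zero — the frame passes the CRC check).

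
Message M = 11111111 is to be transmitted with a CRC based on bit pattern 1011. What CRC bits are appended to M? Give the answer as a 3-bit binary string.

011

Append 3 zeros: 11111111000. Divide by 1011 (XOR where the leading bit is 1):
  pos 0: 1111 XOR 1011 = 0100
  pos 1: 1001 XOR 1011 = 0010
  pos 3: 1011 XOR 1011 = 0000
  pos 7: 1000 XOR 1011 = 0011
Remainder (last 3 bits) = 011. This is the CRC / FCS.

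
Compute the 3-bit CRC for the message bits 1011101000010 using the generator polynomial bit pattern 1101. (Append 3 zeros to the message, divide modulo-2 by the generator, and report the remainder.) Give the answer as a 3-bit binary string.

011

Append 3 zeros: 1011101000010000. Divide by 1101 (XOR where the leading bit is 1):
  pos 0: 1011 XOR 1101 = 0110
  pos 1: 1101 XOR 1101 = 0000
  pos 6: 1000 XOR 1101 = 0101
  pos 7: 1010 XOR 1101 = 0111
  pos 8: 1111 XOR 1101 = 0010
  pos 10: 1000 XOR 1101 = 0101
  pos 11: 1010 XOR 1101 = 0111
  pos 12: 1110 XOR 1101 = 0011
Remainder (last 3 bits) = 011. This is the CRC / FCS.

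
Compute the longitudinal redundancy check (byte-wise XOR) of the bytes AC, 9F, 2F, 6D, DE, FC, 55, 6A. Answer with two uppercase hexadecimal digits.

6C

XOR the bytes together:
  start with 0xAC
  0xAC ⊕ 0x9F = 0x33
  0x33 ⊕ 0x2F = 0x1C
  0x1C ⊕ 0x6D = 0x71
  0x71 ⊕ 0xDE = 0xAF
  0xAF ⊕ 0xFC = 0x53
  0x53 ⊕ 0x55 = 0x06
  0x06 ⊕ 0x6A = 0x6C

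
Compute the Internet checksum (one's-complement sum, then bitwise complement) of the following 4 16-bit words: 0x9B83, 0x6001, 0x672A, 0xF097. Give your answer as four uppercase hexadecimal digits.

ACB8

One's-complement addition (fold any carry out of bit 15 back into bit 0):
  0x9B83 + 0x6001 = 0x0FB84
  0xFB84 + 0x672A = 0x162AE → wrap carry → 0x62AF
  0x62AF + 0xF097 = 0x15346 → wrap carry → 0x5347
One's-complement sum = 0x5347.
Checksum = ~0x5347 & 0xFFFF = 0xACB8.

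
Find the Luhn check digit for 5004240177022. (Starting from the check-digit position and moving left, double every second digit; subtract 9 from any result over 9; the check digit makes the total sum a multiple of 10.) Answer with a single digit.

8

Partial digits right→left: 2 2 0 7 7 1 0 4 2 4 0 0 5
Double every second digit counting from the check-digit position (so the 1st, 3rd, 5th, ... of the partial from the right).
  doubled (with −9 where >9): 4 0 5 0 4 0 1 → sum 14
  kept as-is: 2 7 1 4 4 0 → sum 18
Total = 14 + 18 = 32.
Check digit = (10 − (32 mod 10)) mod 10 = 8.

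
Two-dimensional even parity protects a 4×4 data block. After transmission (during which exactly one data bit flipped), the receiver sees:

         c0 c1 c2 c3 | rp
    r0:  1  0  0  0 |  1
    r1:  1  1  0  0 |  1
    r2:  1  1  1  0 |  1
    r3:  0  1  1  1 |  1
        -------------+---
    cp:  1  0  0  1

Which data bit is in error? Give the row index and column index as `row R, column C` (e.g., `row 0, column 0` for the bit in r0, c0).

row 1, column 1

Recompute each row's even parity and compare to rp:
  r0: data parity 1, sent rp 1 → ok
  r1: data parity 0, sent rp 1 → mismatch
  r2: data parity 1, sent rp 1 → ok
  r3: data parity 1, sent rp 1 → ok
Recompute each column's even parity and compare to cp:
  c0: data parity 1, sent cp 1 → ok
  c1: data parity 1, sent cp 0 → mismatch
  c2: data parity 0, sent cp 0 → ok
  c3: data parity 1, sent cp 1 → ok
Exactly one row (r1) and one column (c1) fail → the flipped bit is at their intersection.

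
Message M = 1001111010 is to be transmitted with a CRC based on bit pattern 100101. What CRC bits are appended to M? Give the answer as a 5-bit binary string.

10110

Append 5 zeros: 100111101000000. Divide by 100101 (XOR where the leading bit is 1):
  pos 0: 100111 XOR 100101 = 000010
  pos 4: 101010 XOR 100101 = 001111
  pos 6: 111100 XOR 100101 = 011001
  pos 7: 110010 XOR 100101 = 010111
  pos 8: 101110 XOR 100101 = 001011
Remainder (last 5 bits) = 10110. This is the CRC / FCS.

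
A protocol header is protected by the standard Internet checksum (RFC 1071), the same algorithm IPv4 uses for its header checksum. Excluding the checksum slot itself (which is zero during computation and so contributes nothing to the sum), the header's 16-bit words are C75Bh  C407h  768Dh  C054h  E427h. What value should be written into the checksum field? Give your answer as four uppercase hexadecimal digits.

One's-complement addition (fold any carry out of bit 15 back into bit 0):
  0xC75B + 0xC407 = 0x18B62 → wrap carry → 0x8B63
  0x8B63 + 0x768D = 0x101F0 → wrap carry → 0x01F1
  0x01F1 + 0xC054 = 0x0C245
  0xC245 + 0xE427 = 0x1A66C → wrap carry → 0xA66D
One's-complement sum = 0xA66D.
Checksum = ~0xA66D & 0xFFFF = 0x5992.

5992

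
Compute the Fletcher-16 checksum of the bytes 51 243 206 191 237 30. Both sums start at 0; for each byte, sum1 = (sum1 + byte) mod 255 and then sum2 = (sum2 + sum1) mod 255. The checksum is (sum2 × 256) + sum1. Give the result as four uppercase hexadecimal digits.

Running sums (mod 255):
  after byte 0 (51): sum1=51, sum2=51
  after byte 1 (243): sum1=39, sum2=90
  after byte 2 (206): sum1=245, sum2=80
  after byte 3 (191): sum1=181, sum2=6
  after byte 4 (237): sum1=163, sum2=169
  after byte 5 (30): sum1=193, sum2=107
Checksum = sum2·256 + sum1 = 107·256 + 193 = 27585 = 0x6BC1.

6BC1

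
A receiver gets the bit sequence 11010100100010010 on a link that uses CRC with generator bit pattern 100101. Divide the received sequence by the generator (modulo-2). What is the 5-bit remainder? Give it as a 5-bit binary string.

Modulo-2 division of 11010100100010010 by 100101:
  pos 0: 110101 XOR 100101 = 010000
  pos 1: 100000 XOR 100101 = 000101
  pos 4: 101010 XOR 100101 = 001111
  pos 6: 111100 XOR 100101 = 011001
  pos 7: 110011 XOR 100101 = 010110
  pos 8: 101100 XOR 100101 = 001001
  pos 10: 100101 XOR 100101 = 000000
Remainder = 00000 (zero — the frame passes the CRC check).

00000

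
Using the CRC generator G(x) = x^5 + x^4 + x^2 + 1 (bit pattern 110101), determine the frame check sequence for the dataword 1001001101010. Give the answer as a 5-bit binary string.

Append 5 zeros: 100100110101000000. Divide by 110101 (XOR where the leading bit is 1):
  pos 0: 100100 XOR 110101 = 010001
  pos 1: 100011 XOR 110101 = 010110
  pos 2: 101101 XOR 110101 = 011000
  pos 3: 110000 XOR 110101 = 000101
  pos 6: 101101 XOR 110101 = 011000
  pos 7: 110000 XOR 110101 = 000101
  pos 10: 101000 XOR 110101 = 011101
  pos 11: 111010 XOR 110101 = 001111
Remainder (last 5 bits) = 11110. This is the CRC / FCS.

11110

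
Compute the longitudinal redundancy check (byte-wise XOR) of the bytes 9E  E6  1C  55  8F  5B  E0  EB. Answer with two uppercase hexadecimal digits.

XOR the bytes together:
  start with 0x9E
  0x9E ⊕ 0xE6 = 0x78
  0x78 ⊕ 0x1C = 0x64
  0x64 ⊕ 0x55 = 0x31
  0x31 ⊕ 0x8F = 0xBE
  0xBE ⊕ 0x5B = 0xE5
  0xE5 ⊕ 0xE0 = 0x05
  0x05 ⊕ 0xEB = 0xEE

EE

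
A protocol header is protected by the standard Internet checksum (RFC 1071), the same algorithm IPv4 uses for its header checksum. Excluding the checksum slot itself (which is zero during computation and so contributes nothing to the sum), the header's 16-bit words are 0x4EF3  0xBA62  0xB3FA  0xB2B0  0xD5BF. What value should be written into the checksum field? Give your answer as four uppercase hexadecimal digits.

One's-complement addition (fold any carry out of bit 15 back into bit 0):
  0x4EF3 + 0xBA62 = 0x10955 → wrap carry → 0x0956
  0x0956 + 0xB3FA = 0x0BD50
  0xBD50 + 0xB2B0 = 0x17000 → wrap carry → 0x7001
  0x7001 + 0xD5BF = 0x145C0 → wrap carry → 0x45C1
One's-complement sum = 0x45C1.
Checksum = ~0x45C1 & 0xFFFF = 0xBA3E.

BA3E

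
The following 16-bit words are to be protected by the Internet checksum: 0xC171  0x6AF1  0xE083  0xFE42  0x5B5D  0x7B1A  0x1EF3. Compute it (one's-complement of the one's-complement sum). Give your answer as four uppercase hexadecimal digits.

One's-complement addition (fold any carry out of bit 15 back into bit 0):
  0xC171 + 0x6AF1 = 0x12C62 → wrap carry → 0x2C63
  0x2C63 + 0xE083 = 0x10CE6 → wrap carry → 0x0CE7
  0x0CE7 + 0xFE42 = 0x10B29 → wrap carry → 0x0B2A
  0x0B2A + 0x5B5D = 0x06687
  0x6687 + 0x7B1A = 0x0E1A1
  0xE1A1 + 0x1EF3 = 0x10094 → wrap carry → 0x0095
One's-complement sum = 0x0095.
Checksum = ~0x0095 & 0xFFFF = 0xFF6A.

FF6A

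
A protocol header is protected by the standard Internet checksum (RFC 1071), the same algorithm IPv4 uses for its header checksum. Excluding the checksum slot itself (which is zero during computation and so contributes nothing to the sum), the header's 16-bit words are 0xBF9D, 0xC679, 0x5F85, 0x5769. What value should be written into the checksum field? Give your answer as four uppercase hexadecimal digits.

C2F9

One's-complement addition (fold any carry out of bit 15 back into bit 0):
  0xBF9D + 0xC679 = 0x18616 → wrap carry → 0x8617
  0x8617 + 0x5F85 = 0x0E59C
  0xE59C + 0x5769 = 0x13D05 → wrap carry → 0x3D06
One's-complement sum = 0x3D06.
Checksum = ~0x3D06 & 0xFFFF = 0xC2F9.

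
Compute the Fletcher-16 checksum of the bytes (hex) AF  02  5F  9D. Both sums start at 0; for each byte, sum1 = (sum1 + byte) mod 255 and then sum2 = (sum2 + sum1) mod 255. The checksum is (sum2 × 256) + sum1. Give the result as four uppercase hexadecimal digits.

Running sums (mod 255):
  after byte 0 (AF): sum1=175, sum2=175
  after byte 1 (02): sum1=177, sum2=97
  after byte 2 (5F): sum1=17, sum2=114
  after byte 3 (9D): sum1=174, sum2=33
Checksum = sum2·256 + sum1 = 33·256 + 174 = 8622 = 0x21AE.

21AE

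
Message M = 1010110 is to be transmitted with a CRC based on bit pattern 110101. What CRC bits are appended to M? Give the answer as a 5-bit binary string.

00011

Append 5 zeros: 101011000000. Divide by 110101 (XOR where the leading bit is 1):
  pos 0: 101011 XOR 110101 = 011110
  pos 1: 111100 XOR 110101 = 001001
  pos 3: 100100 XOR 110101 = 010001
  pos 4: 100010 XOR 110101 = 010111
  pos 5: 101110 XOR 110101 = 011011
  pos 6: 110110 XOR 110101 = 000011
Remainder (last 5 bits) = 00011. This is the CRC / FCS.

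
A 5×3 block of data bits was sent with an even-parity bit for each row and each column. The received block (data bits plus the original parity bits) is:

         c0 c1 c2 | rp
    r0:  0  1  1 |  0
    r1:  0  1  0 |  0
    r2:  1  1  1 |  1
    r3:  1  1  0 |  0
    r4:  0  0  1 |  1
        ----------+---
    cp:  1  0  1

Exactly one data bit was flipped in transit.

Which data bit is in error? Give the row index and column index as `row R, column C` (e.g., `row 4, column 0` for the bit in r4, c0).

row 1, column 0

Recompute each row's even parity and compare to rp:
  r0: data parity 0, sent rp 0 → ok
  r1: data parity 1, sent rp 0 → mismatch
  r2: data parity 1, sent rp 1 → ok
  r3: data parity 0, sent rp 0 → ok
  r4: data parity 1, sent rp 1 → ok
Recompute each column's even parity and compare to cp:
  c0: data parity 0, sent cp 1 → mismatch
  c1: data parity 0, sent cp 0 → ok
  c2: data parity 1, sent cp 1 → ok
Exactly one row (r1) and one column (c0) fail → the flipped bit is at their intersection.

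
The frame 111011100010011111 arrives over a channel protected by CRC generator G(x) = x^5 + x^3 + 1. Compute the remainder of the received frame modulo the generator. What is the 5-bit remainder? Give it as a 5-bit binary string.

Modulo-2 division of 111011100010011111 by 101001:
  pos 0: 111011 XOR 101001 = 010010
  pos 1: 100101 XOR 101001 = 001100
  pos 3: 110000 XOR 101001 = 011001
  pos 4: 110010 XOR 101001 = 011011
  pos 5: 110111 XOR 101001 = 011110
  pos 6: 111100 XOR 101001 = 010101
  pos 7: 101010 XOR 101001 = 000011
  pos 11: 111111 XOR 101001 = 010110
  pos 12: 101101 XOR 101001 = 000100
Remainder = 00100 (nonzero — an error is detected).

00100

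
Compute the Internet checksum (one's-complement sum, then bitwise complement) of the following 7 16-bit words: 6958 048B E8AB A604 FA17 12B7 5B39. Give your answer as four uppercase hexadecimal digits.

9B63

One's-complement addition (fold any carry out of bit 15 back into bit 0):
  0x6958 + 0x048B = 0x06DE3
  0x6DE3 + 0xE8AB = 0x1568E → wrap carry → 0x568F
  0x568F + 0xA604 = 0x0FC93
  0xFC93 + 0xFA17 = 0x1F6AA → wrap carry → 0xF6AB
  0xF6AB + 0x12B7 = 0x10962 → wrap carry → 0x0963
  0x0963 + 0x5B39 = 0x0649C
One's-complement sum = 0x649C.
Checksum = ~0x649C & 0xFFFF = 0x9B63.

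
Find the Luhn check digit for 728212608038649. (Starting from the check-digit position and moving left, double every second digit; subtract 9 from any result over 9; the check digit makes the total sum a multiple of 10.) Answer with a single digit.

0

Partial digits right→left: 9 4 6 8 3 0 8 0 6 2 1 2 8 2 7
Double every second digit counting from the check-digit position (so the 1st, 3rd, 5th, ... of the partial from the right).
  doubled (with −9 where >9): 9 3 6 7 3 2 7 5 → sum 42
  kept as-is: 4 8 0 0 2 2 2 → sum 18
Total = 42 + 18 = 60.
Check digit = (10 − (60 mod 10)) mod 10 = 0.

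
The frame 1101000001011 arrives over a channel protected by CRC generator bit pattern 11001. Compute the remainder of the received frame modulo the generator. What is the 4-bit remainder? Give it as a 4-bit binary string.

0000

Modulo-2 division of 1101000001011 by 11001:
  pos 0: 11010 XOR 11001 = 00011
  pos 3: 11000 XOR 11001 = 00001
  pos 7: 10101 XOR 11001 = 01100
  pos 8: 11001 XOR 11001 = 00000
Remainder = 0000 (zero — the frame passes the CRC check).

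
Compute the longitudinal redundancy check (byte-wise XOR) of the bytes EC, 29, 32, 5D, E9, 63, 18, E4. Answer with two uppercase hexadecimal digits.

XOR the bytes together:
  start with 0xEC
  0xEC ⊕ 0x29 = 0xC5
  0xC5 ⊕ 0x32 = 0xF7
  0xF7 ⊕ 0x5D = 0xAA
  0xAA ⊕ 0xE9 = 0x43
  0x43 ⊕ 0x63 = 0x20
  0x20 ⊕ 0x18 = 0x38
  0x38 ⊕ 0xE4 = 0xDC

DC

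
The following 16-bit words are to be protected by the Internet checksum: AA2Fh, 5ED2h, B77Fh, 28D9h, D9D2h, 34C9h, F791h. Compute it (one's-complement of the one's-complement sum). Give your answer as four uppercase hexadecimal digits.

One's-complement addition (fold any carry out of bit 15 back into bit 0):
  0xAA2F + 0x5ED2 = 0x10901 → wrap carry → 0x0902
  0x0902 + 0xB77F = 0x0C081
  0xC081 + 0x28D9 = 0x0E95A
  0xE95A + 0xD9D2 = 0x1C32C → wrap carry → 0xC32D
  0xC32D + 0x34C9 = 0x0F7F6
  0xF7F6 + 0xF791 = 0x1EF87 → wrap carry → 0xEF88
One's-complement sum = 0xEF88.
Checksum = ~0xEF88 & 0xFFFF = 0x1077.

1077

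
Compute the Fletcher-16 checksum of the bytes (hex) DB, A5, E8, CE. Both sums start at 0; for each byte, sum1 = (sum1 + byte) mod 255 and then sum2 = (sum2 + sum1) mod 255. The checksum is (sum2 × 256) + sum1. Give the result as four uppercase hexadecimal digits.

0139

Running sums (mod 255):
  after byte 0 (DB): sum1=219, sum2=219
  after byte 1 (A5): sum1=129, sum2=93
  after byte 2 (E8): sum1=106, sum2=199
  after byte 3 (CE): sum1=57, sum2=1
Checksum = sum2·256 + sum1 = 1·256 + 57 = 313 = 0x0139.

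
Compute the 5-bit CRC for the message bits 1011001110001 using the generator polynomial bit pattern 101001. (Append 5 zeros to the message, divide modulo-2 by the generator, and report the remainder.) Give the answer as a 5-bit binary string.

Append 5 zeros: 101100111000100000. Divide by 101001 (XOR where the leading bit is 1):
  pos 0: 101100 XOR 101001 = 000101
  pos 3: 101111 XOR 101001 = 000110
  pos 6: 110000 XOR 101001 = 011001
  pos 7: 110011 XOR 101001 = 011010
  pos 8: 110100 XOR 101001 = 011101
  pos 9: 111010 XOR 101001 = 010011
  pos 10: 100110 XOR 101001 = 001111
  pos 12: 111100 XOR 101001 = 010101
Remainder (last 5 bits) = 10101. This is the CRC / FCS.

10101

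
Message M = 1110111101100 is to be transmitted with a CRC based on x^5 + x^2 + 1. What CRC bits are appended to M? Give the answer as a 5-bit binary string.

Append 5 zeros: 111011110110000000. Divide by 100101 (XOR where the leading bit is 1):
  pos 0: 111011 XOR 100101 = 011110
  pos 1: 111101 XOR 100101 = 011000
  pos 2: 110001 XOR 100101 = 010100
  pos 3: 101000 XOR 100101 = 001101
  pos 5: 110111 XOR 100101 = 010010
  pos 6: 100100 XOR 100101 = 000001
  pos 11: 100000 XOR 100101 = 000101
Remainder (last 5 bits) = 01010. This is the CRC / FCS.

01010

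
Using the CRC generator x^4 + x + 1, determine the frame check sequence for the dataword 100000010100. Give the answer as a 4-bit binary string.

Append 4 zeros: 1000000101000000. Divide by 10011 (XOR where the leading bit is 1):
  pos 0: 10000 XOR 10011 = 00011
  pos 3: 11001 XOR 10011 = 01010
  pos 4: 10100 XOR 10011 = 00111
  pos 6: 11110 XOR 10011 = 01101
  pos 7: 11010 XOR 10011 = 01001
  pos 8: 10010 XOR 10011 = 00001
Remainder (last 4 bits) = 1000. This is the CRC / FCS.

1000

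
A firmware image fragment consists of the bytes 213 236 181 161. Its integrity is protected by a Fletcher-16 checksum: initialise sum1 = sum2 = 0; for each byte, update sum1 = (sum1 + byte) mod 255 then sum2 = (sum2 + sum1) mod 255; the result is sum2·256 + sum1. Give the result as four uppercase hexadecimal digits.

2B1A

Running sums (mod 255):
  after byte 0 (213): sum1=213, sum2=213
  after byte 1 (236): sum1=194, sum2=152
  after byte 2 (181): sum1=120, sum2=17
  after byte 3 (161): sum1=26, sum2=43
Checksum = sum2·256 + sum1 = 43·256 + 26 = 11034 = 0x2B1A.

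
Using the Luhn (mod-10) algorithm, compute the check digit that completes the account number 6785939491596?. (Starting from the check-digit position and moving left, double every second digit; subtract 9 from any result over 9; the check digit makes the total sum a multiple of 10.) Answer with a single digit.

Partial digits right→left: 6 9 5 1 9 4 9 3 9 5 8 7 6
Double every second digit counting from the check-digit position (so the 1st, 3rd, 5th, ... of the partial from the right).
  doubled (with −9 where >9): 3 1 9 9 9 7 3 → sum 41
  kept as-is: 9 1 4 3 5 7 → sum 29
Total = 41 + 29 = 70.
Check digit = (10 − (70 mod 10)) mod 10 = 0.

0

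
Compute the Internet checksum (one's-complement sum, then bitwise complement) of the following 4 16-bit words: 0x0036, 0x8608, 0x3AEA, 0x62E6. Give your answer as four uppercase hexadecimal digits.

DBF0

One's-complement addition (fold any carry out of bit 15 back into bit 0):
  0x0036 + 0x8608 = 0x0863E
  0x863E + 0x3AEA = 0x0C128
  0xC128 + 0x62E6 = 0x1240E → wrap carry → 0x240F
One's-complement sum = 0x240F.
Checksum = ~0x240F & 0xFFFF = 0xDBF0.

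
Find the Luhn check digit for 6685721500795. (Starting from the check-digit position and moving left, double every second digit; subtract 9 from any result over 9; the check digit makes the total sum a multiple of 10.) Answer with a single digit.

0

Partial digits right→left: 5 9 7 0 0 5 1 2 7 5 8 6 6
Double every second digit counting from the check-digit position (so the 1st, 3rd, 5th, ... of the partial from the right).
  doubled (with −9 where >9): 1 5 0 2 5 7 3 → sum 23
  kept as-is: 9 0 5 2 5 6 → sum 27
Total = 23 + 27 = 50.
Check digit = (10 − (50 mod 10)) mod 10 = 0.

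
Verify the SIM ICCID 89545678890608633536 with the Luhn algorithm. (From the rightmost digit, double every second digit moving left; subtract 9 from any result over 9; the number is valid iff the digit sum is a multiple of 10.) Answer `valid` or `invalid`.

From the right, keep odd positions and double even positions (subtract 9 from any doubled value over 9):
  doubled (positions 2,4,...): 6 6 3 0 0 7 5 1 1 7 → sum 36
  kept (positions 1,3,...): 6 5 3 8 6 9 8 6 4 9 → sum 64
Total = 100.
100 mod 10 = 0, so the number is valid.

valid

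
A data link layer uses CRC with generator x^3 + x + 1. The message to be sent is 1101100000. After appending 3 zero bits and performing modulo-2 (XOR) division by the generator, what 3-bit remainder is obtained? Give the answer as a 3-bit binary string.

111

Append 3 zeros: 1101100000000. Divide by 1011 (XOR where the leading bit is 1):
  pos 0: 1101 XOR 1011 = 0110
  pos 1: 1101 XOR 1011 = 0110
  pos 2: 1100 XOR 1011 = 0111
  pos 3: 1110 XOR 1011 = 0101
  pos 4: 1010 XOR 1011 = 0001
  pos 7: 1000 XOR 1011 = 0011
  pos 9: 1100 XOR 1011 = 0111
Remainder (last 3 bits) = 111. This is the CRC / FCS.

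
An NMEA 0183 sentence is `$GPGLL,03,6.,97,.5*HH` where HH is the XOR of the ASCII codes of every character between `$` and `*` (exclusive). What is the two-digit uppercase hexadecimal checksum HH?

XOR the ASCII codes of the payload characters:
  'G' = 0x47 → acc = 0x47
  'P' = 0x50 → acc = 0x17
  'G' = 0x47 → acc = 0x50
  'L' = 0x4C → acc = 0x1C
  'L' = 0x4C → acc = 0x50
  ',' = 0x2C → acc = 0x7C
  '0' = 0x30 → acc = 0x4C
  '3' = 0x33 → acc = 0x7F
  ',' = 0x2C → acc = 0x53
  '6' = 0x36 → acc = 0x65
  '.' = 0x2E → acc = 0x4B
  ',' = 0x2C → acc = 0x67
  '9' = 0x39 → acc = 0x5E
  '7' = 0x37 → acc = 0x69
  ',' = 0x2C → acc = 0x45
  '.' = 0x2E → acc = 0x6B
  '5' = 0x35 → acc = 0x5E
Checksum = 0x5E.

5E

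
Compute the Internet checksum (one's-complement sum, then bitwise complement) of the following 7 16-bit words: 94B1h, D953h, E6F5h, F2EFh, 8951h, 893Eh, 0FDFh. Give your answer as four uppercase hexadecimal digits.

95A5

One's-complement addition (fold any carry out of bit 15 back into bit 0):
  0x94B1 + 0xD953 = 0x16E04 → wrap carry → 0x6E05
  0x6E05 + 0xE6F5 = 0x154FA → wrap carry → 0x54FB
  0x54FB + 0xF2EF = 0x147EA → wrap carry → 0x47EB
  0x47EB + 0x8951 = 0x0D13C
  0xD13C + 0x893E = 0x15A7A → wrap carry → 0x5A7B
  0x5A7B + 0x0FDF = 0x06A5A
One's-complement sum = 0x6A5A.
Checksum = ~0x6A5A & 0xFFFF = 0x95A5.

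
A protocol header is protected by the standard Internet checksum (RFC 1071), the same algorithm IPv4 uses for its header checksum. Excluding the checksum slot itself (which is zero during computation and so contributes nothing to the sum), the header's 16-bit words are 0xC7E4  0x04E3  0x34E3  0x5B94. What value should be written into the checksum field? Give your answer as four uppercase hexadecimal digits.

A2C0

One's-complement addition (fold any carry out of bit 15 back into bit 0):
  0xC7E4 + 0x04E3 = 0x0CCC7
  0xCCC7 + 0x34E3 = 0x101AA → wrap carry → 0x01AB
  0x01AB + 0x5B94 = 0x05D3F
One's-complement sum = 0x5D3F.
Checksum = ~0x5D3F & 0xFFFF = 0xA2C0.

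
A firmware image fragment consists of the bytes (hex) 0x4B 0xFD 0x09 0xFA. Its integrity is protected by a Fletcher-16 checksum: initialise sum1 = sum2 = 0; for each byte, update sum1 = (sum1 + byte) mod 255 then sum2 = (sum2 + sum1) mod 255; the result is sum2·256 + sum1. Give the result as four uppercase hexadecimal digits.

344D

Running sums (mod 255):
  after byte 0 (0x4B): sum1=75, sum2=75
  after byte 1 (0xFD): sum1=73, sum2=148
  after byte 2 (0x09): sum1=82, sum2=230
  after byte 3 (0xFA): sum1=77, sum2=52
Checksum = sum2·256 + sum1 = 52·256 + 77 = 13389 = 0x344D.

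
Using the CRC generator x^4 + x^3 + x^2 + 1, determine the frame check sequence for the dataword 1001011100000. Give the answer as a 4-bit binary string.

Append 4 zeros: 10010111000000000. Divide by 11101 (XOR where the leading bit is 1):
  pos 0: 10010 XOR 11101 = 01111
  pos 1: 11111 XOR 11101 = 00010
  pos 4: 10110 XOR 11101 = 01011
  pos 5: 10110 XOR 11101 = 01011
  pos 6: 10110 XOR 11101 = 01011
  pos 7: 10110 XOR 11101 = 01011
  pos 8: 10110 XOR 11101 = 01011
  pos 9: 10110 XOR 11101 = 01011
  pos 10: 10110 XOR 11101 = 01011
  pos 11: 10110 XOR 11101 = 01011
  pos 12: 10110 XOR 11101 = 01011
Remainder (last 4 bits) = 1011. This is the CRC / FCS.

1011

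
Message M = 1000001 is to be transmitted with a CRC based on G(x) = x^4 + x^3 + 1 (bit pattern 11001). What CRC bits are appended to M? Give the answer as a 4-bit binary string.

Append 4 zeros: 10000010000. Divide by 11001 (XOR where the leading bit is 1):
  pos 0: 10000 XOR 11001 = 01001
  pos 1: 10010 XOR 11001 = 01011
  pos 2: 10111 XOR 11001 = 01110
  pos 3: 11100 XOR 11001 = 00101
  pos 5: 10100 XOR 11001 = 01101
  pos 6: 11010 XOR 11001 = 00011
Remainder (last 4 bits) = 0011. This is the CRC / FCS.

0011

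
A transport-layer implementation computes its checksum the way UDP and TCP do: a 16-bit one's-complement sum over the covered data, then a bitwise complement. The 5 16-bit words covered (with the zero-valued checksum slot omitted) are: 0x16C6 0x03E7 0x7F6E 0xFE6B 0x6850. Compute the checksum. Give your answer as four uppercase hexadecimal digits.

FF27

One's-complement addition (fold any carry out of bit 15 back into bit 0):
  0x16C6 + 0x03E7 = 0x01AAD
  0x1AAD + 0x7F6E = 0x09A1B
  0x9A1B + 0xFE6B = 0x19886 → wrap carry → 0x9887
  0x9887 + 0x6850 = 0x100D7 → wrap carry → 0x00D8
One's-complement sum = 0x00D8.
Checksum = ~0x00D8 & 0xFFFF = 0xFF27.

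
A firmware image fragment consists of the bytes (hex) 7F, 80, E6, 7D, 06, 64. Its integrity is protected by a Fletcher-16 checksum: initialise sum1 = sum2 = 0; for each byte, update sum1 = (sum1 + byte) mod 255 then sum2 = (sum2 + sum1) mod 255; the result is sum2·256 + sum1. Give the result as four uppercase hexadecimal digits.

Running sums (mod 255):
  after byte 0 (7F): sum1=127, sum2=127
  after byte 1 (80): sum1=0, sum2=127
  after byte 2 (E6): sum1=230, sum2=102
  after byte 3 (7D): sum1=100, sum2=202
  after byte 4 (06): sum1=106, sum2=53
  after byte 5 (64): sum1=206, sum2=4
Checksum = sum2·256 + sum1 = 4·256 + 206 = 1230 = 0x04CE.

04CE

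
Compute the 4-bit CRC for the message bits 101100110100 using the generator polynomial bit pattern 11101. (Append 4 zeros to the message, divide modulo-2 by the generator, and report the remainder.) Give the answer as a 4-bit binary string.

Append 4 zeros: 1011001101000000. Divide by 11101 (XOR where the leading bit is 1):
  pos 0: 10110 XOR 11101 = 01011
  pos 1: 10110 XOR 11101 = 01011
  pos 2: 10111 XOR 11101 = 01010
  pos 3: 10101 XOR 11101 = 01000
  pos 4: 10000 XOR 11101 = 01101
  pos 5: 11011 XOR 11101 = 00110
  pos 7: 11000 XOR 11101 = 00101
  pos 9: 10100 XOR 11101 = 01001
  pos 10: 10010 XOR 11101 = 01111
  pos 11: 11110 XOR 11101 = 00011
Remainder (last 4 bits) = 0011. This is the CRC / FCS.

0011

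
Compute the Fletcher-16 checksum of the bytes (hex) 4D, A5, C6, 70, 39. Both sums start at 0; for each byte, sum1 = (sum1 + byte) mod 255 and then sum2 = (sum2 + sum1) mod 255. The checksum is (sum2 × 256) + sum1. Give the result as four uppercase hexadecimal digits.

Running sums (mod 255):
  after byte 0 (4D): sum1=77, sum2=77
  after byte 1 (A5): sum1=242, sum2=64
  after byte 2 (C6): sum1=185, sum2=249
  after byte 3 (70): sum1=42, sum2=36
  after byte 4 (39): sum1=99, sum2=135
Checksum = sum2·256 + sum1 = 135·256 + 99 = 34659 = 0x8763.

8763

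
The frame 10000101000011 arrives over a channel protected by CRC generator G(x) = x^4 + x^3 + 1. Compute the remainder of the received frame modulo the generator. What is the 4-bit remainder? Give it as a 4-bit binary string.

0100

Modulo-2 division of 10000101000011 by 11001:
  pos 0: 10000 XOR 11001 = 01001
  pos 1: 10011 XOR 11001 = 01010
  pos 2: 10100 XOR 11001 = 01101
  pos 3: 11011 XOR 11001 = 00010
  pos 6: 10000 XOR 11001 = 01001
  pos 7: 10010 XOR 11001 = 01011
  pos 8: 10111 XOR 11001 = 01110
  pos 9: 11101 XOR 11001 = 00100
Remainder = 0100 (nonzero — an error is detected).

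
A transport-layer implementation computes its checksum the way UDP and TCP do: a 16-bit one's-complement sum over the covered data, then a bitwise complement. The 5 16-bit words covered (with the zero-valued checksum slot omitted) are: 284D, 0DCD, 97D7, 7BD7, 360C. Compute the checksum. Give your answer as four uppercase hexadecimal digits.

802A

One's-complement addition (fold any carry out of bit 15 back into bit 0):
  0x284D + 0x0DCD = 0x0361A
  0x361A + 0x97D7 = 0x0CDF1
  0xCDF1 + 0x7BD7 = 0x149C8 → wrap carry → 0x49C9
  0x49C9 + 0x360C = 0x07FD5
One's-complement sum = 0x7FD5.
Checksum = ~0x7FD5 & 0xFFFF = 0x802A.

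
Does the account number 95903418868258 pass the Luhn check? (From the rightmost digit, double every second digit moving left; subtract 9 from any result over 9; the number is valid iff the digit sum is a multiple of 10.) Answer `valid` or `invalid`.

invalid

From the right, keep odd positions and double even positions (subtract 9 from any doubled value over 9):
  doubled (positions 2,4,...): 1 7 7 2 6 9 9 → sum 41
  kept (positions 1,3,...): 8 2 6 8 4 0 5 → sum 33
Total = 74.
74 mod 10 = 4, so the number is invalid.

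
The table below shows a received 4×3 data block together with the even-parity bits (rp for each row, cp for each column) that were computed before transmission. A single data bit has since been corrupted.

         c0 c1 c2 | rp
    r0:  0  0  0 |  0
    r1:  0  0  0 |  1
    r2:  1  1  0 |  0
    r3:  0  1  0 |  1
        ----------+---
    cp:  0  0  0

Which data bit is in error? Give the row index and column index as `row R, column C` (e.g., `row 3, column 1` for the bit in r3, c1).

row 1, column 0

Recompute each row's even parity and compare to rp:
  r0: data parity 0, sent rp 0 → ok
  r1: data parity 0, sent rp 1 → mismatch
  r2: data parity 0, sent rp 0 → ok
  r3: data parity 1, sent rp 1 → ok
Recompute each column's even parity and compare to cp:
  c0: data parity 1, sent cp 0 → mismatch
  c1: data parity 0, sent cp 0 → ok
  c2: data parity 0, sent cp 0 → ok
Exactly one row (r1) and one column (c0) fail → the flipped bit is at their intersection.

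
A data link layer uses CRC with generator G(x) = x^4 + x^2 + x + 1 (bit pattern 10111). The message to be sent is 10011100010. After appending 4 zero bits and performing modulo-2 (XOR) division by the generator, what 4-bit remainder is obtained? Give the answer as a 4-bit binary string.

Append 4 zeros: 100111000100000. Divide by 10111 (XOR where the leading bit is 1):
  pos 0: 10011 XOR 10111 = 00100
  pos 2: 10010 XOR 10111 = 00101
  pos 4: 10100 XOR 10111 = 00011
  pos 7: 11100 XOR 10111 = 01011
  pos 8: 10110 XOR 10111 = 00001
Remainder (last 4 bits) = 0100. This is the CRC / FCS.

0100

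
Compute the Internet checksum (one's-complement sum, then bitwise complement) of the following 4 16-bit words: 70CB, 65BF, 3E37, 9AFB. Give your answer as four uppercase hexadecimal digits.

5042

One's-complement addition (fold any carry out of bit 15 back into bit 0):
  0x70CB + 0x65BF = 0x0D68A
  0xD68A + 0x3E37 = 0x114C1 → wrap carry → 0x14C2
  0x14C2 + 0x9AFB = 0x0AFBD
One's-complement sum = 0xAFBD.
Checksum = ~0xAFBD & 0xFFFF = 0x5042.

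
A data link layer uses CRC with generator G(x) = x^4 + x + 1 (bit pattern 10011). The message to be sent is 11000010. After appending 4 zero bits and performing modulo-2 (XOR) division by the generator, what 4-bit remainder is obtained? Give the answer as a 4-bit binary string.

1111

Append 4 zeros: 110000100000. Divide by 10011 (XOR where the leading bit is 1):
  pos 0: 11000 XOR 10011 = 01011
  pos 1: 10110 XOR 10011 = 00101
  pos 3: 10110 XOR 10011 = 00101
  pos 5: 10100 XOR 10011 = 00111
  pos 7: 11100 XOR 10011 = 01111
Remainder (last 4 bits) = 1111. This is the CRC / FCS.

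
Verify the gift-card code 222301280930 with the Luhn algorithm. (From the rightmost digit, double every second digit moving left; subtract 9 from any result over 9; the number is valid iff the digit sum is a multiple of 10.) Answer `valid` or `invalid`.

invalid

From the right, keep odd positions and double even positions (subtract 9 from any doubled value over 9):
  doubled (positions 2,4,...): 6 0 4 0 4 4 → sum 18
  kept (positions 1,3,...): 0 9 8 1 3 2 → sum 23
Total = 41.
41 mod 10 = 1, so the number is invalid.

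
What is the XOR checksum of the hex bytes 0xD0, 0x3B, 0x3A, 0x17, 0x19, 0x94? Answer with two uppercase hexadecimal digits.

XOR the bytes together:
  start with 0xD0
  0xD0 ⊕ 0x3B = 0xEB
  0xEB ⊕ 0x3A = 0xD1
  0xD1 ⊕ 0x17 = 0xC6
  0xC6 ⊕ 0x19 = 0xDF
  0xDF ⊕ 0x94 = 0x4B

4B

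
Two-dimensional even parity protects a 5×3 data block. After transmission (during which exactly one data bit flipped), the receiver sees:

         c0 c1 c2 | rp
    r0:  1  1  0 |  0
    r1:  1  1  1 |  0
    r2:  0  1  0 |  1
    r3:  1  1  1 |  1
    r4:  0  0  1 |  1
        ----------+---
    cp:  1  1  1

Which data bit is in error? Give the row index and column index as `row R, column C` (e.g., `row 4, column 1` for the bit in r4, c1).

Recompute each row's even parity and compare to rp:
  r0: data parity 0, sent rp 0 → ok
  r1: data parity 1, sent rp 0 → mismatch
  r2: data parity 1, sent rp 1 → ok
  r3: data parity 1, sent rp 1 → ok
  r4: data parity 1, sent rp 1 → ok
Recompute each column's even parity and compare to cp:
  c0: data parity 1, sent cp 1 → ok
  c1: data parity 0, sent cp 1 → mismatch
  c2: data parity 1, sent cp 1 → ok
Exactly one row (r1) and one column (c1) fail → the flipped bit is at their intersection.

row 1, column 1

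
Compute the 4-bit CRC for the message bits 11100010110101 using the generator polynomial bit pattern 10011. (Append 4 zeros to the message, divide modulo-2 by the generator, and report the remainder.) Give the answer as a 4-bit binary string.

1001

Append 4 zeros: 111000101101010000. Divide by 10011 (XOR where the leading bit is 1):
  pos 0: 11100 XOR 10011 = 01111
  pos 1: 11110 XOR 10011 = 01101
  pos 2: 11011 XOR 10011 = 01000
  pos 3: 10000 XOR 10011 = 00011
  pos 6: 11110 XOR 10011 = 01101
  pos 7: 11011 XOR 10011 = 01000
  pos 8: 10000 XOR 10011 = 00011
  pos 11: 11100 XOR 10011 = 01111
  pos 12: 11110 XOR 10011 = 01101
  pos 13: 11010 XOR 10011 = 01001
Remainder (last 4 bits) = 1001. This is the CRC / FCS.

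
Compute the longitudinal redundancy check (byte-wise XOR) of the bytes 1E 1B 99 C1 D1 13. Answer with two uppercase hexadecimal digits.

XOR the bytes together:
  start with 0x1E
  0x1E ⊕ 0x1B = 0x05
  0x05 ⊕ 0x99 = 0x9C
  0x9C ⊕ 0xC1 = 0x5D
  0x5D ⊕ 0xD1 = 0x8C
  0x8C ⊕ 0x13 = 0x9F

9F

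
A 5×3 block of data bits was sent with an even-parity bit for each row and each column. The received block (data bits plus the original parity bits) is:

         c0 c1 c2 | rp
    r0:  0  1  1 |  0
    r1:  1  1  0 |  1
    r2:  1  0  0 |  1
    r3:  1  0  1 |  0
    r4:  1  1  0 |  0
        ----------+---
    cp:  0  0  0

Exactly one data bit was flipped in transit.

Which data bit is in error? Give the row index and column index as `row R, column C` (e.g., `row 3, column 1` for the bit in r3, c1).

row 1, column 1

Recompute each row's even parity and compare to rp:
  r0: data parity 0, sent rp 0 → ok
  r1: data parity 0, sent rp 1 → mismatch
  r2: data parity 1, sent rp 1 → ok
  r3: data parity 0, sent rp 0 → ok
  r4: data parity 0, sent rp 0 → ok
Recompute each column's even parity and compare to cp:
  c0: data parity 0, sent cp 0 → ok
  c1: data parity 1, sent cp 0 → mismatch
  c2: data parity 0, sent cp 0 → ok
Exactly one row (r1) and one column (c1) fail → the flipped bit is at their intersection.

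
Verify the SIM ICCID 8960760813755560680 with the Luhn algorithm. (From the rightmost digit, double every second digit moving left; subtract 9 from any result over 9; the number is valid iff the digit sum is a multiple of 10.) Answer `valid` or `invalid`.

From the right, keep odd positions and double even positions (subtract 9 from any doubled value over 9):
  doubled (positions 2,4,...): 7 0 1 1 6 7 3 0 9 → sum 34
  kept (positions 1,3,...): 0 6 6 5 7 1 0 7 6 8 → sum 46
Total = 80.
80 mod 10 = 0, so the number is valid.

valid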